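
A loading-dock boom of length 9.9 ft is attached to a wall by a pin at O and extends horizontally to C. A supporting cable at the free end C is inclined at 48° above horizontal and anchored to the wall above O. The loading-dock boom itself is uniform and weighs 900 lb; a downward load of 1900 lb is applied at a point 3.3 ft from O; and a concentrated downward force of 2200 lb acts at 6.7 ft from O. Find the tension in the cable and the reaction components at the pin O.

T = 3461 lb, O_x = 2316 lb, O_y = 2428 lb

ΣM about O: T·sin48°·9.9 − 900·4.95 − 1900·3.3 − 2200·6.7 = 0 → T = 25465/(9.9·0.743145) = 3461.27 ≈ 3461 lb.
ΣF_x = 0: O_x − T·cos48° = 0 → O_x = 3461.27 × 0.669131 = 2316 lb.
ΣF_y = 0: O_y + T·sin48° − 900 − 1900 − 2200 = 0 → O_y = 5000 − 3461.27 × 0.743145 = 2428 lb.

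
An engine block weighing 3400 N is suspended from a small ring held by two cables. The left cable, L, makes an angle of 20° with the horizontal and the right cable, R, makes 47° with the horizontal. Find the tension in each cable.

T_L = 2519 N, T_R = 3471 N

ΣF_x = 0: −T_L·cos20° + T_R·cos47° = 0 → T_R = 1.37785·T_L.
ΣF_y = 0: T_L·sin20° + T_R·sin47° = 3400.
Substitute: T_L·(0.34202 + 1.37785·0.731354) = 3400 → T_L = 2519.05 ≈ 2519 N.
Then T_R = 1.37785 × 2519.05 = 3471 N.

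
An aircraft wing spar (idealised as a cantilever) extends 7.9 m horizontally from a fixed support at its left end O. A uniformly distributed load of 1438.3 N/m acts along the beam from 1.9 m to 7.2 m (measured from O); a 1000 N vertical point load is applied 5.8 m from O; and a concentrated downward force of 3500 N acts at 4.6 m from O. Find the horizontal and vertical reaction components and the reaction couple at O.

Resultant of the distributed load: 1438.3 × 5.3 = 7622.99 N at 4.55 m from O.
ΣF_x = 0: O_x = 0.
ΣF_y = 0: O_y − 1438.3·5.3 − 1000 − 3500 = 0 → O_y = 12120 N.
ΣM about O: M_O − (1438.3·5.3)·4.55 − 1000·5.8 − 3500·4.6 = 0 → M_O = 56580 N·m.

O_x = 0, O_y = 12120 N, M_O = 56580 N·m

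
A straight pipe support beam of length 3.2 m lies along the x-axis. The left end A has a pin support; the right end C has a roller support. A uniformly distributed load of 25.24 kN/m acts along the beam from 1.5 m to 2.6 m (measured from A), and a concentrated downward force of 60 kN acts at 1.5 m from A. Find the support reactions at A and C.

A_x = 0, A_y = 41.85 kN, C_y = 45.91 kN

Resultant of the distributed load: 25.24 × 1.1 = 27.764 kN at 2.05 m from A.
ΣM about A: C_y·3.2 − (25.24·1.1)·2.05 − 60·1.5 = 0 → C_y = 146.9162/3.2 = 45.9113 ≈ 45.91 kN.
ΣF_y = 0: A_y + 45.9113 − 25.24·1.1 − 60 = 0 → A_y = 41.85 kN.
ΣF_x = 0: no horizontal applied forces, so A_x = 0.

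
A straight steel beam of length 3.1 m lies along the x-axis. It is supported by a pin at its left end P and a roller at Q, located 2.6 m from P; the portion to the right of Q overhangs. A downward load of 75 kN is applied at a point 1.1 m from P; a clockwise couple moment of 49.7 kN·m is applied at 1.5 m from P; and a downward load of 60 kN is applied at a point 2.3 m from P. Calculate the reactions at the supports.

P_x = 0, P_y = 31.08 kN, Q_y = 103.9 kN

ΣM about P: Q_y·2.6 − 75·1.1 − 49.7 − 60·2.3 = 0 → Q_y = 270.2/2.6 = 103.923 ≈ 103.9 kN.
ΣF_y = 0: P_y + 103.923 − 75 − 60 = 0 → P_y = 31.08 kN.
ΣF_x = 0: no horizontal applied forces, so P_x = 0.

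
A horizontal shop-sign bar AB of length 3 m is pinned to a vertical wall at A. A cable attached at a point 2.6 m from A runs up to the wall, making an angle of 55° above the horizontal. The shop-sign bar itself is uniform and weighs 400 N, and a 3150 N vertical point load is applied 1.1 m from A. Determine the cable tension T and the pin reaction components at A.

T = 1909 N, A_x = 1095 N, A_y = 1987 N

ΣM about A: T·sin55°·2.6 − 400·1.5 − 3150·1.1 = 0 → T = 4065/(2.6·0.819152) = 1908.63 ≈ 1909 N.
ΣF_x = 0: A_x − T·cos55° = 0 → A_x = 1908.63 × 0.573576 = 1095 N.
ΣF_y = 0: A_y + T·sin55° − 400 − 3150 = 0 → A_y = 3550 − 1908.63 × 0.819152 = 1987 N.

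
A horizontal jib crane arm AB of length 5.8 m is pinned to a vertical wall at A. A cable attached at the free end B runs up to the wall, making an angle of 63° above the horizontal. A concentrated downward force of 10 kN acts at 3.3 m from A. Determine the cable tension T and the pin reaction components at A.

T = 6.386 kN, A_x = 2.899 kN, A_y = 4.310 kN

ΣM about A: T·sin63°·5.8 − 10·3.3 = 0 → T = 33/(5.8·0.891007) = 6.38565 ≈ 6.386 kN.
ΣF_x = 0: A_x − T·cos63° = 0 → A_x = 6.38565 × 0.45399 = 2.899 kN.
ΣF_y = 0: A_y + T·sin63° − 10 = 0 → A_y = 10 − 6.38565 × 0.891007 = 4.310 kN.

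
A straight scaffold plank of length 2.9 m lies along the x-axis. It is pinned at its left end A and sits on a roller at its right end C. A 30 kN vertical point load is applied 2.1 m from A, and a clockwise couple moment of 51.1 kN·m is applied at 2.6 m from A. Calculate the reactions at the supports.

ΣM about A: C_y·2.9 − 30·2.1 − 51.1 = 0 → C_y = 114.1/2.9 = 39.3448 ≈ 39.34 kN.
ΣF_y = 0: A_y + 39.3448 − 30 = 0 → A_y = -9.345 kN.
ΣF_x = 0: no horizontal applied forces, so A_x = 0.

A_x = 0, A_y = -9.345 kN, C_y = 39.34 kN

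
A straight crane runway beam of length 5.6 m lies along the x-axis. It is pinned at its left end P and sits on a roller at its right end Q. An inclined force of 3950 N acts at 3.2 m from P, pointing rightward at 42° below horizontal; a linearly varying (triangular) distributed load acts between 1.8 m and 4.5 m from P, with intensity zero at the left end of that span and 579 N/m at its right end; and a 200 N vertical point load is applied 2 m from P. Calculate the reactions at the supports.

Resultant of the triangular load: ½ × 579 × 2.7 = 781.65 N, acting at 3.6 m from P (one-third of the span from the peak).
ΣM about P: Q_y·5.6 − 3950·sin42°·3.2 − (½·579·2.7)·3.6 − 200·2 = 0 → Q_y = 11671.8/5.6 = 2084.25 ≈ 2084 N.
ΣF_y = 0: P_y + 2084.25 − 3950·sin42° − ½·579·2.7 − 200 = 0 → P_y = 1540 N.
ΣF_x = 0: P_x + 3950·cos42° = 0 → P_x = -2935 N.

P_x = -2935 N, P_y = 1540 N, Q_y = 2084 N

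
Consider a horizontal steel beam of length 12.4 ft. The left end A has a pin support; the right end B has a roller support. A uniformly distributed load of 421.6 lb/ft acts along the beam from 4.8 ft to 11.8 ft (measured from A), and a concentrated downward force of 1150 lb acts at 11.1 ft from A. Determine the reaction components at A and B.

A_x = 0, A_y = 1096 lb, B_y = 3005 lb

Resultant of the distributed load: 421.6 × 7 = 2951.2 lb at 8.3 ft from A.
ΣM about A: B_y·12.4 − (421.6·7)·8.3 − 1150·11.1 = 0 → B_y = 37259.96/12.4 = 3004.84 ≈ 3005 lb.
ΣF_y = 0: A_y + 3004.84 − 421.6·7 − 1150 = 0 → A_y = 1096 lb.
ΣF_x = 0: no horizontal applied forces, so A_x = 0.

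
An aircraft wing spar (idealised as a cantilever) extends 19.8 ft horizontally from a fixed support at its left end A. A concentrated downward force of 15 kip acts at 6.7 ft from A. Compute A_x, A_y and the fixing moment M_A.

ΣF_x = 0: A_x = 0.
ΣF_y = 0: A_y − 15 = 0 → A_y = 15.00 kip.
ΣM about A: M_A − 15·6.7 = 0 → M_A = 100.5 kip·ft.

A_x = 0, A_y = 15.00 kip, M_A = 100.5 kip·ft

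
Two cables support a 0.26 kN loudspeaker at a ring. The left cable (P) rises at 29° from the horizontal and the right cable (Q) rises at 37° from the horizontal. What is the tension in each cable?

ΣF_x = 0: −T_P·cos29° + T_Q·cos37° = 0 → T_Q = 1.09514·T_P.
ΣF_y = 0: T_P·sin29° + T_Q·sin37° = 0.26.
Substitute: T_P·(0.48481 + 1.09514·0.601815) = 0.26 → T_P = 0.227296 ≈ 0.2273 kN.
Then T_Q = 1.09514 × 0.227296 = 0.2489 kN.

T_P = 0.2273 kN, T_Q = 0.2489 kN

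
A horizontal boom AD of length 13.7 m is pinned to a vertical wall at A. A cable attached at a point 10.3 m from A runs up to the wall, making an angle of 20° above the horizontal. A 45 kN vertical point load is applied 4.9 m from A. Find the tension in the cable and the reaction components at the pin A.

ΣM about A: T·sin20°·10.3 − 45·4.9 = 0 → T = 220.5/(10.3·0.34202) = 62.5921 ≈ 62.59 kN.
ΣF_x = 0: A_x − T·cos20° = 0 → A_x = 62.5921 × 0.939693 = 58.82 kN.
ΣF_y = 0: A_y + T·sin20° − 45 = 0 → A_y = 45 − 62.5921 × 0.34202 = 23.59 kN.

T = 62.59 kN, A_x = 58.82 kN, A_y = 23.59 kN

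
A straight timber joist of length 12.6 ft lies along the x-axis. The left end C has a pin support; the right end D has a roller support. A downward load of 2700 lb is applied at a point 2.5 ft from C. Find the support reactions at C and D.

Moments about C: D_y·12.6 − 2700·2.5 = 0 → D_y = 6750/12.6 = 535.714 ≈ 535.7 lb.
ΣF_y = 0: C_y + 535.714 − 2700 = 0 → C_y = 2164 lb.
ΣF_x = 0: no horizontal applied forces, so C_x = 0.

C_x = 0, C_y = 2164 lb, D_y = 535.7 lb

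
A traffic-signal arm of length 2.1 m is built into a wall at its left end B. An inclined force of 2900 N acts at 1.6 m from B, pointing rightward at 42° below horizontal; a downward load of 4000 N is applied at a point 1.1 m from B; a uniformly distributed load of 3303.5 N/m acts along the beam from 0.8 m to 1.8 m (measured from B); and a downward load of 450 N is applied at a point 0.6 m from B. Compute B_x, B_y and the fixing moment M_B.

B_x = -2155 N, B_y = 9694 N, M_B = 12070 N·m

Resultant of the distributed load: 3303.5 × 1 = 3303.5 N at 1.3 m from B.
ΣF_x = 0: B_x + 2900·cos42° = 0 → B_x = -2155 N.
ΣF_y = 0: B_y − 2900·sin42° − 4000 − 3303.5·1 − 450 = 0 → B_y = 9694 N.
ΣM about B: M_B − 2900·sin42°·1.6 − 4000·1.1 − (3303.5·1)·1.3 − 450·0.6 = 0 → M_B = 12070 N·m.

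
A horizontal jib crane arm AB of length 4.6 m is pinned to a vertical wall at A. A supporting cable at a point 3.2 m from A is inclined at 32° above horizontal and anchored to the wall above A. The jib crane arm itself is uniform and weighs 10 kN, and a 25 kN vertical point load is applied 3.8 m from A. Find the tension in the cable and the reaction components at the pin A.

T = 69.59 kN, A_x = 59.01 kN, A_y = -1.875 kN

ΣM about A: T·sin32°·3.2 − 10·2.3 − 25·3.8 = 0 → T = 118/(3.2·0.529919) = 69.5861 ≈ 69.59 kN.
ΣF_x = 0: A_x − T·cos32° = 0 → A_x = 69.5861 × 0.848048 = 59.01 kN.
ΣF_y = 0: A_y + T·sin32° − 10 − 25 = 0 → A_y = 35 − 69.5861 × 0.529919 = -1.875 kN.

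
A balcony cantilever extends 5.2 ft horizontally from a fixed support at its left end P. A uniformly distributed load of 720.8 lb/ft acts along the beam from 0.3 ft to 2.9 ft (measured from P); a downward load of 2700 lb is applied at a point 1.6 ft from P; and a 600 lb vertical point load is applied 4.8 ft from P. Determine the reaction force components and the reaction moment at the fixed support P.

P_x = 0, P_y = 5174 lb, M_P = 10200 lb·ft

Resultant of the distributed load: 720.8 × 2.6 = 1874.08 lb at 1.6 ft from P.
ΣF_x = 0: P_x = 0.
ΣF_y = 0: P_y − 720.8·2.6 − 2700 − 600 = 0 → P_y = 5174 lb.
ΣM about P: M_P − (720.8·2.6)·1.6 − 2700·1.6 − 600·4.8 = 0 → M_P = 10200 lb·ft.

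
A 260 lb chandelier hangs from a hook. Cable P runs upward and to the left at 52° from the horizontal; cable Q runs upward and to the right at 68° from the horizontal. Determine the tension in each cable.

ΣF_x = 0: −T_P·cos52° + T_Q·cos68° = 0 → T_Q = 1.64349·T_P.
ΣF_y = 0: T_P·sin52° + T_Q·sin68° = 260.
Substitute: T_P·(0.788011 + 1.64349·0.927184) = 260 → T_P = 112.465 ≈ 112.5 lb.
Then T_Q = 1.64349 × 112.465 = 184.8 lb.

T_P = 112.5 lb, T_Q = 184.8 lb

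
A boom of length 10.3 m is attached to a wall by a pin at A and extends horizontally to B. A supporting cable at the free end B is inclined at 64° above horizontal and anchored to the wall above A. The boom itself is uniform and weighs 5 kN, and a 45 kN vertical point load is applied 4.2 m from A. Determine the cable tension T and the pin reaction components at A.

ΣM about A: T·sin64°·10.3 − 5·5.15 − 45·4.2 = 0 → T = 214.75/(10.3·0.898794) = 23.1972 ≈ 23.20 kN.
ΣF_x = 0: A_x − T·cos64° = 0 → A_x = 23.1972 × 0.438371 = 10.17 kN.
ΣF_y = 0: A_y + T·sin64° − 5 − 45 = 0 → A_y = 50 − 23.1972 × 0.898794 = 29.15 kN.

T = 23.20 kN, A_x = 10.17 kN, A_y = 29.15 kN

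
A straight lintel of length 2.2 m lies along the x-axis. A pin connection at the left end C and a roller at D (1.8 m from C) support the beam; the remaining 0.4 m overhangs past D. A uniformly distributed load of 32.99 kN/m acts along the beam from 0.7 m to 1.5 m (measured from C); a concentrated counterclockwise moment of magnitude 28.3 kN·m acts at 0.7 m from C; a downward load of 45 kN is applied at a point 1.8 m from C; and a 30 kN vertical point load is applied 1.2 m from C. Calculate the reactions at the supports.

C_x = 0, C_y = 35.99 kN, D_y = 65.41 kN

Resultant of the distributed load: 32.99 × 0.8 = 26.392 kN at 1.1 m from C.
Taking moments about C: D_y·1.8 − (32.99·0.8)·1.1 + 28.3 − 45·1.8 − 30·1.2 = 0 → D_y = 117.7312/1.8 = 65.4062 ≈ 65.41 kN.
ΣF_y = 0: C_y + 65.4062 − 32.99·0.8 − 45 − 30 = 0 → C_y = 35.99 kN.
ΣF_x = 0: no horizontal applied forces, so C_x = 0.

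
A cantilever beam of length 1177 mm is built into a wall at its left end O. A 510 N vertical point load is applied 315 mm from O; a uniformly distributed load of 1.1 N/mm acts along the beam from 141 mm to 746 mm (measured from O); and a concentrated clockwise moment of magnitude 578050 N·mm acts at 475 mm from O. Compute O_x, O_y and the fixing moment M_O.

Resultant of the distributed load: 1.1 × 605 = 665.5 N at 443.5 mm from O.
ΣF_x = 0: O_x = 0.
ΣF_y = 0: O_y − 510 − 1.1·605 = 0 → O_y = 1176 N.
ΣM about O: M_O − 510·315 − (1.1·605)·443.5 − 578050 = 0 → M_O = 1034000 N·mm.

O_x = 0, O_y = 1176 N, M_O = 1034000 N·mm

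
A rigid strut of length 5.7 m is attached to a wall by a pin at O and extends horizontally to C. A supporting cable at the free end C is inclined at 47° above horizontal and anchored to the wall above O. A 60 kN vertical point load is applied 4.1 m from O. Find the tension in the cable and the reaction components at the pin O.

T = 59.01 kN, O_x = 40.25 kN, O_y = 16.84 kN

ΣM about O: T·sin47°·5.7 − 60·4.1 = 0 → T = 246/(5.7·0.731354) = 59.011 ≈ 59.01 kN.
ΣF_x = 0: O_x − T·cos47° = 0 → O_x = 59.011 × 0.681998 = 40.25 kN.
ΣF_y = 0: O_y + T·sin47° − 60 = 0 → O_y = 60 − 59.011 × 0.731354 = 16.84 kN.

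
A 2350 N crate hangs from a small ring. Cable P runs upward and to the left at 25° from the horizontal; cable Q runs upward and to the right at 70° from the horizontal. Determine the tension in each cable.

ΣF_x = 0: −T_P·cos25° + T_Q·cos70° = 0 → T_Q = 2.64987·T_P.
ΣF_y = 0: T_P·sin25° + T_Q·sin70° = 2350.
Substitute: T_P·(0.422618 + 2.64987·0.939693) = 2350 → T_P = 806.816 ≈ 806.8 N.
Then T_Q = 2.64987 × 806.816 = 2138 N.

T_P = 806.8 N, T_Q = 2138 N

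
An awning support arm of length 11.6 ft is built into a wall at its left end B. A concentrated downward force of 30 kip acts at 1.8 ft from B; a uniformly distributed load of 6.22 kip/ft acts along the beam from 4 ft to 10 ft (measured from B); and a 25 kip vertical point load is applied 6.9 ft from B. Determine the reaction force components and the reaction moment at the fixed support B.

Resultant of the distributed load: 6.22 × 6 = 37.32 kip at 7 ft from B.
ΣF_x = 0: B_x = 0.
ΣF_y = 0: B_y − 30 − 6.22·6 − 25 = 0 → B_y = 92.32 kip.
ΣM about B: M_B − 30·1.8 − (6.22·6)·7 − 25·6.9 = 0 → M_B = 487.7 kip·ft.

B_x = 0, B_y = 92.32 kip, M_B = 487.7 kip·ft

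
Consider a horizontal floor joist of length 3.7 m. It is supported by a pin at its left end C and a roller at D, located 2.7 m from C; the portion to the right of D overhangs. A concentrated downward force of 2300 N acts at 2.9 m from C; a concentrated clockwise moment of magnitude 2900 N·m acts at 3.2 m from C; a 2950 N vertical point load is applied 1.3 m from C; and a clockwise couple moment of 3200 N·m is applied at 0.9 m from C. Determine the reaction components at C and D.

C_x = 0, C_y = -900.0 N, D_y = 6150 N

Taking moments about C: D_y·2.7 − 2300·2.9 − 2900 − 2950·1.3 − 3200 = 0 → D_y = 16605/2.7 = 6150 N.
ΣF_y = 0: C_y + 6150 − 2300 − 2950 = 0 → C_y = -900.0 N.
ΣF_x = 0: no horizontal applied forces, so C_x = 0.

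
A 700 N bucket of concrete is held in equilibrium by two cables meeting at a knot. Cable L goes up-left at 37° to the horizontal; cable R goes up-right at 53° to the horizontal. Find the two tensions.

ΣF_x = 0: −T_L·cos37° + T_R·cos53° = 0 → T_R = 1.32704·T_L.
ΣF_y = 0: T_L·sin37° + T_R·sin53° = 700.
Substitute: T_L·(0.601815 + 1.32704·0.798636) = 700 → T_L = 421.271 ≈ 421.3 N.
Then T_R = 1.32704 × 421.271 = 559.0 N.

T_L = 421.3 N, T_R = 559.0 N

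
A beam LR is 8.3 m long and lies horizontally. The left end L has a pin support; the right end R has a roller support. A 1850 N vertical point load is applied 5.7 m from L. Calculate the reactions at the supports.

L_x = 0, L_y = 579.5 N, R_y = 1270 N

Taking moments about L: R_y·8.3 − 1850·5.7 = 0 → R_y = 10545/8.3 = 1270.48 ≈ 1270 N.
ΣF_y = 0: L_y + 1270.48 − 1850 = 0 → L_y = 579.5 N.
ΣF_x = 0: no horizontal applied forces, so L_x = 0.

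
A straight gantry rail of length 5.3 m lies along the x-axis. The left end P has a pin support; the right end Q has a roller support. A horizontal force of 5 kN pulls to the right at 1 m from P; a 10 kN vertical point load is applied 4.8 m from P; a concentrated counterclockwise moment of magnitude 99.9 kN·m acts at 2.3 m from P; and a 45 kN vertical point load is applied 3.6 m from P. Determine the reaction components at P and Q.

ΣM about P: Q_y·5.3 − 10·4.8 + 99.9 − 45·3.6 = 0 → Q_y = 110.1/5.3 = 20.7736 ≈ 20.77 kN.
ΣF_y = 0: P_y + 20.7736 − 10 − 45 = 0 → P_y = 34.23 kN.
ΣF_x = 0: P_x + 5 = 0 → P_x = -5.000 kN.

P_x = -5.000 kN, P_y = 34.23 kN, Q_y = 20.77 kN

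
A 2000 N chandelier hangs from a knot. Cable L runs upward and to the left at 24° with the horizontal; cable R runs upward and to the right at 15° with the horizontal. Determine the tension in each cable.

T_L = 3070 N, T_R = 2903 N

ΣF_x = 0: −T_L·cos24° + T_R·cos15° = 0 → T_R = 0.945772·T_L.
ΣF_y = 0: T_L·sin24° + T_R·sin15° = 2000.
Substitute: T_L·(0.406737 + 0.945772·0.258819) = 2000 → T_L = 3069.74 ≈ 3070 N.
Then T_R = 0.945772 × 3069.74 = 2903 N.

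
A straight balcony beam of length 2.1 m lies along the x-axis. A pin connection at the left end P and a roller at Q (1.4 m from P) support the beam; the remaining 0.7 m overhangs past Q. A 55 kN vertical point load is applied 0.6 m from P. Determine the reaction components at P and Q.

Taking moments about P: Q_y·1.4 − 55·0.6 = 0 → Q_y = 33/1.4 = 23.5714 ≈ 23.57 kN.
ΣF_y = 0: P_y + 23.5714 − 55 = 0 → P_y = 31.43 kN.
ΣF_x = 0: no horizontal applied forces, so P_x = 0.

P_x = 0, P_y = 31.43 kN, Q_y = 23.57 kN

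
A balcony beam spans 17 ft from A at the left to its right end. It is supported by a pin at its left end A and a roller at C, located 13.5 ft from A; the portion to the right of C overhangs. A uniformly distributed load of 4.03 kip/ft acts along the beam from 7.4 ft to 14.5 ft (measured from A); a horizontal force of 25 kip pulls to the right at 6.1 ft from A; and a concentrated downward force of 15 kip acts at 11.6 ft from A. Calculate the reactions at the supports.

A_x = -25.00 kip, A_y = 7.516 kip, C_y = 36.10 kip

Resultant of the distributed load: 4.03 × 7.1 = 28.613 kip at 10.95 ft from A.
Moments about A: C_y·13.5 − (4.03·7.1)·10.95 − 15·11.6 = 0 → C_y = 487.31235/13.5 = 36.0972 ≈ 36.10 kip.
ΣF_y = 0: A_y + 36.0972 − 4.03·7.1 − 15 = 0 → A_y = 7.516 kip.
ΣF_x = 0: A_x + 25 = 0 → A_x = -25.00 kip.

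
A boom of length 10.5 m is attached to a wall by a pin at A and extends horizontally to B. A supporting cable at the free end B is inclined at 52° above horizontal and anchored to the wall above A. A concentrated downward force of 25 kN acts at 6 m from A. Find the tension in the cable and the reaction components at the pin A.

T = 18.13 kN, A_x = 11.16 kN, A_y = 10.71 kN

ΣM about A: T·sin52°·10.5 − 25·6 = 0 → T = 150/(10.5·0.788011) = 18.1288 ≈ 18.13 kN.
ΣF_x = 0: A_x − T·cos52° = 0 → A_x = 18.1288 × 0.615661 = 11.16 kN.
ΣF_y = 0: A_y + T·sin52° − 25 = 0 → A_y = 25 − 18.1288 × 0.788011 = 10.71 kN.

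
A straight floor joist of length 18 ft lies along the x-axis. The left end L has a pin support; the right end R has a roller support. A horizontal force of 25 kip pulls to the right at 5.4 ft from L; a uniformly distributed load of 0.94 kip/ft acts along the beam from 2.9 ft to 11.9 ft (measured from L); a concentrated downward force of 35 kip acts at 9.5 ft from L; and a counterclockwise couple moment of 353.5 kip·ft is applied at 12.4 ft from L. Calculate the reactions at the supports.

Resultant of the distributed load: 0.94 × 9 = 8.46 kip at 7.4 ft from L.
Taking moments about L: R_y·18 − (0.94·9)·7.4 − 35·9.5 + 353.5 = 0 → R_y = 41.604/18 = 2.31133 ≈ 2.311 kip.
ΣF_y = 0: L_y + 2.31133 − 0.94·9 − 35 = 0 → L_y = 41.15 kip.
ΣF_x = 0: L_x + 25 = 0 → L_x = -25.00 kip.

L_x = -25.00 kip, L_y = 41.15 kip, R_y = 2.311 kip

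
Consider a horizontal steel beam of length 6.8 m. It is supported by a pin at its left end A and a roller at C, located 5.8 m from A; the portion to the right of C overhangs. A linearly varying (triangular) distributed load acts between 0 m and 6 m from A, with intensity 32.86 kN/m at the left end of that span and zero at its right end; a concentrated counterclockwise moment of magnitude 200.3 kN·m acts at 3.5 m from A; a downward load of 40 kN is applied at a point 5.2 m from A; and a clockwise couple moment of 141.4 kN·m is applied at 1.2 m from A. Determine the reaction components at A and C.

A_x = 0, A_y = 78.88 kN, C_y = 59.70 kN

Resultant of the triangular load: ½ × 32.86 × 6 = 98.58 kN, acting at 2 m from A (one-third of the span from the peak).
ΣM about A: C_y·5.8 − (½·32.86·6)·2 + 200.3 − 40·5.2 − 141.4 = 0 → C_y = 346.26/5.8 = 59.70 kN.
ΣF_y = 0: A_y + 59.7 − ½·32.86·6 − 40 = 0 → A_y = 78.88 kN.
ΣF_x = 0: no horizontal applied forces, so A_x = 0.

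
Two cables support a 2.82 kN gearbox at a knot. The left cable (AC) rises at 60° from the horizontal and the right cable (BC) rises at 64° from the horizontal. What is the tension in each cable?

T_AC = 1.491 kN, T_BC = 1.701 kN

ΣF_x = 0: −T_AC·cos60° + T_BC·cos64° = 0 → T_BC = 1.14059·T_AC.
ΣF_y = 0: T_AC·sin60° + T_BC·sin64° = 2.82.
Substitute: T_AC·(0.866025 + 1.14059·0.898794) = 2.82 → T_AC = 1.49113 ≈ 1.491 kN.
Then T_BC = 1.14059 × 1.49113 = 1.701 kN.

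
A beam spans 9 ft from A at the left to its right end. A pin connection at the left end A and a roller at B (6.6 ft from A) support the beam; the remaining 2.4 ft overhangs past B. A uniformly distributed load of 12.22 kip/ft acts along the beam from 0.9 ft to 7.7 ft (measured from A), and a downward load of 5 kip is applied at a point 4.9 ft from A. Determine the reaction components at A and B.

A_x = 0, A_y = 30.25 kip, B_y = 57.85 kip

Resultant of the distributed load: 12.22 × 6.8 = 83.096 kip at 4.3 ft from A.
Moments about A: B_y·6.6 − (12.22·6.8)·4.3 − 5·4.9 = 0 → B_y = 381.8128/6.6 = 57.8504 ≈ 57.85 kip.
ΣF_y = 0: A_y + 57.8504 − 12.22·6.8 − 5 = 0 → A_y = 30.25 kip.
ΣF_x = 0: no horizontal applied forces, so A_x = 0.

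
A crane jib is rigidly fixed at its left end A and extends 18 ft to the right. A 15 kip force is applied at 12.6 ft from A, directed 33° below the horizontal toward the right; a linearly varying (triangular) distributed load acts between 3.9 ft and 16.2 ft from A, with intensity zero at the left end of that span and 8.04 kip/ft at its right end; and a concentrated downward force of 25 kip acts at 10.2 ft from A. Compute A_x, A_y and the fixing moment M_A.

Resultant of the triangular load: ½ × 8.04 × 12.3 = 49.446 kip, acting at 12.1 ft from A (one-third of the span from the peak).
ΣF_x = 0: A_x + 15·cos33° = 0 → A_x = -12.58 kip.
ΣF_y = 0: A_y − 15·sin33° − ½·8.04·12.3 − 25 = 0 → A_y = 82.62 kip.
ΣM about A: M_A − 15·sin33°·12.6 − (½·8.04·12.3)·12.1 − 25·10.2 = 0 → M_A = 956.2 kip·ft.

A_x = -12.58 kip, A_y = 82.62 kip, M_A = 956.2 kip·ft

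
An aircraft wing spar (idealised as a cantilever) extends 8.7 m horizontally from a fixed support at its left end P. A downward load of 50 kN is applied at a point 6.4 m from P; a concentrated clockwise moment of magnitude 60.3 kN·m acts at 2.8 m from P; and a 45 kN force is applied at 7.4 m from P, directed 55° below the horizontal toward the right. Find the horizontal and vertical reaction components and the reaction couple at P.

ΣF_x = 0: P_x + 45·cos55° = 0 → P_x = -25.81 kN.
ΣF_y = 0: P_y − 50 − 45·sin55° = 0 → P_y = 86.86 kN.
ΣM about P: M_P − 50·6.4 − 60.3 − 45·sin55°·7.4 = 0 → M_P = 653.1 kN·m.

P_x = -25.81 kN, P_y = 86.86 kN, M_P = 653.1 kN·m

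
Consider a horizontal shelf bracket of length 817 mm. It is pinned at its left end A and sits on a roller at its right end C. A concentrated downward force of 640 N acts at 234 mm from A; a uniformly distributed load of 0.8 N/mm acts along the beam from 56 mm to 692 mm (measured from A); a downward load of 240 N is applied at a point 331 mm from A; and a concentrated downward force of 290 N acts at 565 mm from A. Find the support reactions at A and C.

Resultant of the distributed load: 0.8 × 636 = 508.8 N at 374 mm from A.
ΣM about A: C_y·817 − 640·234 − (0.8·636)·374 − 240·331 − 290·565 = 0 → C_y = 583341.2/817 = 714.004 ≈ 714.0 N.
ΣF_y = 0: A_y + 714.004 − 640 − 0.8·636 − 240 − 290 = 0 → A_y = 964.8 N.
ΣF_x = 0: no horizontal applied forces, so A_x = 0.

A_x = 0, A_y = 964.8 N, C_y = 714.0 N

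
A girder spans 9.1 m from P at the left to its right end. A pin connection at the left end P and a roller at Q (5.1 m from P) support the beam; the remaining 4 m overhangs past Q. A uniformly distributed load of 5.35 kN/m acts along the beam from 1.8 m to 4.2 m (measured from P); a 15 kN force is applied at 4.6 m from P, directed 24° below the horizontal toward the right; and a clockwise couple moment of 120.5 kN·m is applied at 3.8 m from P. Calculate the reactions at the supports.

P_x = -13.70 kN, P_y = -17.74 kN, Q_y = 36.68 kN

Resultant of the distributed load: 5.35 × 2.4 = 12.84 kN at 3 m from P.
ΣM about P: Q_y·5.1 − (5.35·2.4)·3 − 15·sin24°·4.6 − 120.5 = 0 → Q_y = 187.085/5.1 = 36.6833 ≈ 36.68 kN.
ΣF_y = 0: P_y + 36.6833 − 5.35·2.4 − 15·sin24° = 0 → P_y = -17.74 kN.
ΣF_x = 0: P_x + 15·cos24° = 0 → P_x = -13.70 kN.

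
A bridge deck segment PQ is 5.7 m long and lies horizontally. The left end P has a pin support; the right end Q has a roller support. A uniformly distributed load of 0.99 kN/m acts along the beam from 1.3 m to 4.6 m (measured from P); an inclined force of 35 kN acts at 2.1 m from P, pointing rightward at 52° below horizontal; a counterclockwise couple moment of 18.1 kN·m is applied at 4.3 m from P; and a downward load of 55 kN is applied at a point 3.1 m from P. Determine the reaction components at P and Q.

P_x = -21.55 kN, P_y = 47.26 kN, Q_y = 38.59 kN

Resultant of the distributed load: 0.99 × 3.3 = 3.267 kN at 2.95 m from P.
Taking moments about P: Q_y·5.7 − (0.99·3.3)·2.95 − 35·sin52°·2.1 + 18.1 − 55·3.1 = 0 → Q_y = 219.956/5.7 = 38.5888 ≈ 38.59 kN.
ΣF_y = 0: P_y + 38.5888 − 0.99·3.3 − 35·sin52° − 55 = 0 → P_y = 47.26 kN.
ΣF_x = 0: P_x + 35·cos52° = 0 → P_x = -21.55 kN.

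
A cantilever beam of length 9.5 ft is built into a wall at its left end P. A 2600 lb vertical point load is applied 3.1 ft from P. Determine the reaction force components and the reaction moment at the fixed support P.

ΣF_x = 0: P_x = 0.
ΣF_y = 0: P_y − 2600 = 0 → P_y = 2600 lb.
ΣM about P: M_P − 2600·3.1 = 0 → M_P = 8060 lb·ft.

P_x = 0, P_y = 2600 lb, M_P = 8060 lb·ft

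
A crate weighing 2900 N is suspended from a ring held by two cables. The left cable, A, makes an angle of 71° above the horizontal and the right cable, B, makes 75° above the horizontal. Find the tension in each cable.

T_A = 1342 N, T_B = 1688 N

ΣF_x = 0: −T_A·cos71° + T_B·cos75° = 0 → T_B = 1.2579·T_A.
ΣF_y = 0: T_A·sin71° + T_B·sin75° = 2900.
Substitute: T_A·(0.945519 + 1.2579·0.965926) = 2900 → T_A = 1342.25 ≈ 1342 N.
Then T_B = 1.2579 × 1342.25 = 1688 N.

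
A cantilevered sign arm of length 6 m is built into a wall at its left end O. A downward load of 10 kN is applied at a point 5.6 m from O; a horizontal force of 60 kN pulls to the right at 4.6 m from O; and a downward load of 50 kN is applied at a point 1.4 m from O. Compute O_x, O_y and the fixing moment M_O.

O_x = -60.00 kN, O_y = 60.00 kN, M_O = 126.0 kN·m

ΣF_x = 0: O_x + 60 = 0 → O_x = -60.00 kN.
ΣF_y = 0: O_y − 10 − 50 = 0 → O_y = 60.00 kN.
ΣM about O: M_O − 10·5.6 − 50·1.4 = 0 → M_O = 126.0 kN·m.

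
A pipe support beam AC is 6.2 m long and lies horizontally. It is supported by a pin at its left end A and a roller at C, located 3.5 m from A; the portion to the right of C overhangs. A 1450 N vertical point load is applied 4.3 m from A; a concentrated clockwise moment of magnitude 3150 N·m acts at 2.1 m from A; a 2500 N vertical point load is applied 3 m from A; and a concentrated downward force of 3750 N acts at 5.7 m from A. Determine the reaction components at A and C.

A_x = 0, A_y = -3231 N, C_y = 10930 N

Moments about A: C_y·3.5 − 1450·4.3 − 3150 − 2500·3 − 3750·5.7 = 0 → C_y = 38260/3.5 = 10931.4 ≈ 10930 N.
ΣF_y = 0: A_y + 10931.4 − 1450 − 2500 − 3750 = 0 → A_y = -3231 N.
ΣF_x = 0: no horizontal applied forces, so A_x = 0.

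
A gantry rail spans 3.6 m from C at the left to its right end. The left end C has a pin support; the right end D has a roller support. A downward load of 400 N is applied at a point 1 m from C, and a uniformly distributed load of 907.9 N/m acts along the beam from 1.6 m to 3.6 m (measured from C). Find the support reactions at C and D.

Resultant of the distributed load: 907.9 × 2 = 1815.8 N at 2.6 m from C.
Taking moments about C: D_y·3.6 − 400·1 − (907.9·2)·2.6 = 0 → D_y = 5121.08/3.6 = 1422.52 ≈ 1423 N.
ΣF_y = 0: C_y + 1422.52 − 400 − 907.9·2 = 0 → C_y = 793.3 N.
ΣF_x = 0: no horizontal applied forces, so C_x = 0.

C_x = 0, C_y = 793.3 N, D_y = 1423 N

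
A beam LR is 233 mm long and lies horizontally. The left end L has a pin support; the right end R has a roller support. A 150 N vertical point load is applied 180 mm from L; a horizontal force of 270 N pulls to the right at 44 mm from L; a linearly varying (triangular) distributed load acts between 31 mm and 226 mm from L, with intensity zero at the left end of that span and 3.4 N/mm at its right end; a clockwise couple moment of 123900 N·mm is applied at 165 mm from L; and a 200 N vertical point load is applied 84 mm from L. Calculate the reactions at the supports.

Resultant of the triangular load: ½ × 3.4 × 195 = 331.5 N, acting at 161 mm from L (one-third of the span from the peak).
ΣM about L: R_y·233 − 150·180 − (½·3.4·195)·161 − 123900 − 200·84 = 0 → R_y = 221071.5/233 = 948.805 ≈ 948.8 N.
ΣF_y = 0: L_y + 948.805 − 150 − ½·3.4·195 − 200 = 0 → L_y = -267.3 N.
ΣF_x = 0: L_x + 270 = 0 → L_x = -270.0 N.

L_x = -270.0 N, L_y = -267.3 N, R_y = 948.8 N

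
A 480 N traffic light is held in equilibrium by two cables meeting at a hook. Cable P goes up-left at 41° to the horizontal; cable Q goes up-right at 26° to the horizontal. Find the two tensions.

T_P = 468.7 N, T_Q = 393.5 N

ΣF_x = 0: −T_P·cos41° + T_Q·cos26° = 0 → T_Q = 0.839691·T_P.
ΣF_y = 0: T_P·sin41° + T_Q·sin26° = 480.
Substitute: T_P·(0.656059 + 0.839691·0.438371) = 480 → T_P = 468.679 ≈ 468.7 N.
Then T_Q = 0.839691 × 468.679 = 393.5 N.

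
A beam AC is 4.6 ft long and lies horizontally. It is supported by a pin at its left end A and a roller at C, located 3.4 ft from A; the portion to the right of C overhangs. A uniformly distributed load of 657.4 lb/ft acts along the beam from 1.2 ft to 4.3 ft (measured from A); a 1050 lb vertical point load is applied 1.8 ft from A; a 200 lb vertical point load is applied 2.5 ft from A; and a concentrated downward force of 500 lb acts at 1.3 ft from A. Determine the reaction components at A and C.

Resultant of the distributed load: 657.4 × 3.1 = 2037.94 lb at 2.75 ft from A.
ΣM about A: C_y·3.4 − (657.4·3.1)·2.75 − 1050·1.8 − 200·2.5 − 500·1.3 = 0 → C_y = 8644.335/3.4 = 2542.45 ≈ 2542 lb.
ΣF_y = 0: A_y + 2542.45 − 657.4·3.1 − 1050 − 200 − 500 = 0 → A_y = 1245 lb.
ΣF_x = 0: no horizontal applied forces, so A_x = 0.

A_x = 0, A_y = 1245 lb, C_y = 2542 lb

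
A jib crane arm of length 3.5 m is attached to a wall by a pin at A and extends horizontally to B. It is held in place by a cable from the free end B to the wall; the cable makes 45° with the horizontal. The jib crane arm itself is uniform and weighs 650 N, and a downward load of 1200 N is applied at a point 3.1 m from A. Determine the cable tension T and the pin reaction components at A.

ΣM about A: T·sin45°·3.5 − 650·1.75 − 1200·3.1 = 0 → T = 4857.5/(3.5·0.707107) = 1962.73 ≈ 1963 N.
ΣF_x = 0: A_x − T·cos45° = 0 → A_x = 1962.73 × 0.707107 = 1388 N.
ΣF_y = 0: A_y + T·sin45° − 650 − 1200 = 0 → A_y = 1850 − 1962.73 × 0.707107 = 462.1 N.

T = 1963 N, A_x = 1388 N, A_y = 462.1 N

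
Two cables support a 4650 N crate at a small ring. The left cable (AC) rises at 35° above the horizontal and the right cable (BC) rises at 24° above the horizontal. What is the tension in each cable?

T_AC = 4956 N, T_BC = 4444 N

ΣF_x = 0: −T_AC·cos35° + T_BC·cos24° = 0 → T_BC = 0.896674·T_AC.
ΣF_y = 0: T_AC·sin35° + T_BC·sin24° = 4650.
Substitute: T_AC·(0.573576 + 0.896674·0.406737) = 4650 → T_AC = 4955.84 ≈ 4956 N.
Then T_BC = 0.896674 × 4955.84 = 4444 N.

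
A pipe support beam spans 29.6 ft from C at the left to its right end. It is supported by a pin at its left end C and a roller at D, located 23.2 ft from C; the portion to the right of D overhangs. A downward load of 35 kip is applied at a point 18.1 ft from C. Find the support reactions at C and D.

C_x = 0, C_y = 7.694 kip, D_y = 27.31 kip

ΣM about C: D_y·23.2 − 35·18.1 = 0 → D_y = 633.5/23.2 = 27.306 ≈ 27.31 kip.
ΣF_y = 0: C_y + 27.306 − 35 = 0 → C_y = 7.694 kip.
ΣF_x = 0: no horizontal applied forces, so C_x = 0.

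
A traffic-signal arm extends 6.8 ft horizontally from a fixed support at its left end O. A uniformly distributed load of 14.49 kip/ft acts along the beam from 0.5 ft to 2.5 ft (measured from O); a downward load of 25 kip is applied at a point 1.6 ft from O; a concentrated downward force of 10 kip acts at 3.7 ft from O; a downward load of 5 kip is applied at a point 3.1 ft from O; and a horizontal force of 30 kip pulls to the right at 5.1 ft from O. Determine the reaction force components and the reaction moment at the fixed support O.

Resultant of the distributed load: 14.49 × 2 = 28.98 kip at 1.5 ft from O.
ΣF_x = 0: O_x + 30 = 0 → O_x = -30.00 kip.
ΣF_y = 0: O_y − 14.49·2 − 25 − 10 − 5 = 0 → O_y = 68.98 kip.
ΣM about O: M_O − (14.49·2)·1.5 − 25·1.6 − 10·3.7 − 5·3.1 = 0 → M_O = 136.0 kip·ft.

O_x = -30.00 kip, O_y = 68.98 kip, M_O = 136.0 kip·ft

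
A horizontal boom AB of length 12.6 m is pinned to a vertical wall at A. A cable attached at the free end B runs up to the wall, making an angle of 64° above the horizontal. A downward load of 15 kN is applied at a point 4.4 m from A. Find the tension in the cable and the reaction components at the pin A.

ΣM about A: T·sin64°·12.6 − 15·4.4 = 0 → T = 66/(12.6·0.898794) = 5.82792 ≈ 5.828 kN.
ΣF_x = 0: A_x − T·cos64° = 0 → A_x = 5.82792 × 0.438371 = 2.555 kN.
ΣF_y = 0: A_y + T·sin64° − 15 = 0 → A_y = 15 − 5.82792 × 0.898794 = 9.762 kN.

T = 5.828 kN, A_x = 2.555 kN, A_y = 9.762 kN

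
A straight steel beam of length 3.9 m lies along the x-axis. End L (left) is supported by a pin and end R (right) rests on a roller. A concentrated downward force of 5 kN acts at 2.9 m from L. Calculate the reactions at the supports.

Moments about L: R_y·3.9 − 5·2.9 = 0 → R_y = 14.5/3.9 = 3.71795 ≈ 3.718 kN.
ΣF_y = 0: L_y + 3.71795 − 5 = 0 → L_y = 1.282 kN.
ΣF_x = 0: no horizontal applied forces, so L_x = 0.

L_x = 0, L_y = 1.282 kN, R_y = 3.718 kN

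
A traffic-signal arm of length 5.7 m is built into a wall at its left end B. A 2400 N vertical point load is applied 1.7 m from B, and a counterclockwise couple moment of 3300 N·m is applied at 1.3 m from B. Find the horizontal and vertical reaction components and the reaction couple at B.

ΣF_x = 0: B_x = 0.
ΣF_y = 0: B_y − 2400 = 0 → B_y = 2400 N.
ΣM about B: M_B − 2400·1.7 + 3300 = 0 → M_B = 780.0 N·m.

B_x = 0, B_y = 2400 N, M_B = 780.0 N·m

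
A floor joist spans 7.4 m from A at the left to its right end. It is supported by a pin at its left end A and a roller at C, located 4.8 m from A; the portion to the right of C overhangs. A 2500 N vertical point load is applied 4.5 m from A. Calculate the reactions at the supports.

A_x = 0, A_y = 156.2 N, C_y = 2344 N

ΣM about A: C_y·4.8 − 2500·4.5 = 0 → C_y = 11250/4.8 = 2343.75 ≈ 2344 N.
ΣF_y = 0: A_y + 2343.75 − 2500 = 0 → A_y = 156.2 N.
ΣF_x = 0: no horizontal applied forces, so A_x = 0.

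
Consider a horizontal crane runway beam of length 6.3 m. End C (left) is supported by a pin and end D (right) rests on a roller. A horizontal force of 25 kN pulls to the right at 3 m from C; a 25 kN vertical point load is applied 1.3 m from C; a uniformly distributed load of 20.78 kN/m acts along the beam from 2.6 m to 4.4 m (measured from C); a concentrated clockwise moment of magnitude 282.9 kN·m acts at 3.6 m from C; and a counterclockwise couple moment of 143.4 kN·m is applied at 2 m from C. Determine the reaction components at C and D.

Resultant of the distributed load: 20.78 × 1.8 = 37.404 kN at 3.5 m from C.
Taking moments about C: D_y·6.3 − 25·1.3 − (20.78·1.8)·3.5 − 282.9 + 143.4 = 0 → D_y = 302.914/6.3 = 48.0816 ≈ 48.08 kN.
ΣF_y = 0: C_y + 48.0816 − 25 − 20.78·1.8 = 0 → C_y = 14.32 kN.
ΣF_x = 0: C_x + 25 = 0 → C_x = -25.00 kN.

C_x = -25.00 kN, C_y = 14.32 kN, D_y = 48.08 kN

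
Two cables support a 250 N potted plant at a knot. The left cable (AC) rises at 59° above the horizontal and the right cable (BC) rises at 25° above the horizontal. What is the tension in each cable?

T_AC = 227.8 N, T_BC = 129.5 N

ΣF_x = 0: −T_AC·cos59° + T_BC·cos25° = 0 → T_BC = 0.568282·T_AC.
ΣF_y = 0: T_AC·sin59° + T_BC·sin25° = 250.
Substitute: T_AC·(0.857167 + 0.568282·0.422618) = 250 → T_AC = 227.825 ≈ 227.8 N.
Then T_BC = 0.568282 × 227.825 = 129.5 N.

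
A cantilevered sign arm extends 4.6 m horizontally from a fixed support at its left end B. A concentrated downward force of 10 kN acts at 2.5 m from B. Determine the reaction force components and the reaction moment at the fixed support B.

B_x = 0, B_y = 10.00 kN, M_B = 25.00 kN·m

ΣF_x = 0: B_x = 0.
ΣF_y = 0: B_y − 10 = 0 → B_y = 10.00 kN.
ΣM about B: M_B − 10·2.5 = 0 → M_B = 25.00 kN·m.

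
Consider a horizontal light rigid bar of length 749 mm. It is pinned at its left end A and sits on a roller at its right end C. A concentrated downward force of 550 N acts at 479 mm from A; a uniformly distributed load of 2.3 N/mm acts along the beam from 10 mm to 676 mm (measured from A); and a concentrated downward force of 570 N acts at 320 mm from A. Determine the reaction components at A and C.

A_x = 0, A_y = 1355 N, C_y = 1297 N

Resultant of the distributed load: 2.3 × 666 = 1531.8 N at 343 mm from A.
Moments about A: C_y·749 − 550·479 − (2.3·666)·343 − 570·320 = 0 → C_y = 971257.4/749 = 1296.74 ≈ 1297 N.
ΣF_y = 0: A_y + 1296.74 − 550 − 2.3·666 − 570 = 0 → A_y = 1355 N.
ΣF_x = 0: no horizontal applied forces, so A_x = 0.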